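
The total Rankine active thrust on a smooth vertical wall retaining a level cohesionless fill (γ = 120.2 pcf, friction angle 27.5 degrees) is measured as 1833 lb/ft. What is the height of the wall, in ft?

9.10 ft

K_a = 0.3682. P_a = ½ K_a γ H² ⇒ H = √(2P_a/(K_a γ)).
H = √(2×1833/(0.3682×120.2)) = 9.101 ft.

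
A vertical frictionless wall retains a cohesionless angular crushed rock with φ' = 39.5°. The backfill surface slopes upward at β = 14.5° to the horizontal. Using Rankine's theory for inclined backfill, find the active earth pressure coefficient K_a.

0.239

K_a = cos β · (cos β − √(cos²β − cos²φ)) / (cos β + √(cos²β − cos²φ)).
cos β = 0.9681, cos φ = 0.7716, √(cos²β − cos²φ) = 0.5847.
K_a = 0.9681 × (0.9681 − 0.5847)/(0.9681 + 0.5847) = 0.2390.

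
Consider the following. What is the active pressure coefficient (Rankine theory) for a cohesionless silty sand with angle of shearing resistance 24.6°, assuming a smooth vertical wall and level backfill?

K_a = (1 − sin φ)/(1 + sin φ) = (1 − sin 24.6°)/(1 + sin 24.6°) = 0.4121.

0.412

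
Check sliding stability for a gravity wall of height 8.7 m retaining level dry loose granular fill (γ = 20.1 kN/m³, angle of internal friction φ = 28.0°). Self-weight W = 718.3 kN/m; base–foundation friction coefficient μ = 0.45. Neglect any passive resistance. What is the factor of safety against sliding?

K_a = tan²(45° − 28.0°/2) = 0.3610.
P_a = ½K_aγH² = 0.5×0.3610×20.1×8.7² = 274.6 kN/m, acting at H/3 = 2.900 m above the base.
FS_sliding = μW / P_a = 0.45×718.3 / 274.6 = 1.177.

1.18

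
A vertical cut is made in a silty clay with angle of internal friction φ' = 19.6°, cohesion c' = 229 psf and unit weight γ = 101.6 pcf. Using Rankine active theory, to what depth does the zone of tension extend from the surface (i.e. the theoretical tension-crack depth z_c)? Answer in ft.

K_a = tan²(45° − 19.6°/2) = 0.4976; √K_a = 0.7054.
The active pressure is zero where K_a γ z = 2c√K_a, so z_c = 2c/(γ√K_a) = 2×229/(101.6×0.7054) = 6.390 ft.

6.39 ft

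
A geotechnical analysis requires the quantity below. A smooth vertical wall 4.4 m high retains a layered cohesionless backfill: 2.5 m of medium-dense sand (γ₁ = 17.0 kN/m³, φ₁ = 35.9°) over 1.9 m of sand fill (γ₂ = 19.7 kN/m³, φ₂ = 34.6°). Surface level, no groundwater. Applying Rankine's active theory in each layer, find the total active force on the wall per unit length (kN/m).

45.9 kN/m

K_a1 = tan²(45°−35.9°/2) = 0.2607; K_a2 = tan²(45°−34.6°/2) = 0.2756.
Layer 1: σ at base = K_a1 γ₁ h₁ = 11.08 kPa; P₁ = ½×11.08×2.5 = 13.85.
Layer 2: σ_v at top = γ₁h₁ = 42.50; σ_h top = K_a2×42.50 = 11.71; σ_h base = K_a2×(42.50+19.7×1.9) = 22.03.
P₂ = ½(11.71+22.03)×1.9 = 32.06. Total P_a = 13.85+32.06 = 45.91 kN/m.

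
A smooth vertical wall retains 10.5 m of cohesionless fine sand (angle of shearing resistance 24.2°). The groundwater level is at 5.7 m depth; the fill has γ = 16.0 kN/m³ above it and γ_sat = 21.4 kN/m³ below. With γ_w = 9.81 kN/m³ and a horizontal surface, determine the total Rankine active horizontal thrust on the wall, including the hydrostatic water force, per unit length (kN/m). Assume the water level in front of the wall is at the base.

K_a = tan²(45° − φ/2) = 0.4185.
γ' = 21.4 − 9.81 = 11.59 kN/m³. Depth below WT = 4.8 m.
σ'_h at WT = K_a γ d_w = 38.17 kPa; at base = 38.17 + K_a γ' × 4.8 = 61.45 kPa.
P₁ (0–5.7 m) = ½×38.17×5.7 = 108.8. P₂ (5.7–10.5 m) = ½(38.17+61.45)×4.8 = 239.1.
P_w = ½ γ_w h₂² = 0.5×9.81×4.8² = 113.0. Total = 108.8+239.1+113.0 = 460.9 kN/m.

461 kN/m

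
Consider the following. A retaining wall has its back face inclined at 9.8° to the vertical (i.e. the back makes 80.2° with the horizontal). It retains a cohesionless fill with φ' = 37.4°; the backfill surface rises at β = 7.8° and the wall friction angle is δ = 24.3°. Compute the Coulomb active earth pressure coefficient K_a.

K_a = sin²(α+φ) / [sin²α · sin(α−δ) · (1 + √{sin(φ+δ)sin(φ−β) / (sin(α−δ)sin(α+β))})²].
With α = 80.2°, φ = 37.4°, δ = 24.3°, β = 7.8°: K_a = 0.3283.

0.328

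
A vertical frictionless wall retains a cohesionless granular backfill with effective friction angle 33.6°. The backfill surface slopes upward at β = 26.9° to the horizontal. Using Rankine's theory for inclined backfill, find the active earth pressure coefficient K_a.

0.422

K_a = cos β · (cos β − √(cos²β − cos²φ)) / (cos β + √(cos²β − cos²φ)).
cos β = 0.8918, cos φ = 0.8329, √(cos²β − cos²φ) = 0.3187.
K_a = 0.8918 × (0.8918 − 0.3187)/(0.8918 + 0.3187) = 0.4223.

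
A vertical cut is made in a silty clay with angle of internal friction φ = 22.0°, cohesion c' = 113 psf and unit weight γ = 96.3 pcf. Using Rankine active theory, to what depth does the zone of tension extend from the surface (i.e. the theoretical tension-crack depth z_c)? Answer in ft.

3.48 ft

K_a = tan²(45° − 22.0°/2) = 0.4550; √K_a = 0.6745.
The active pressure is zero where K_a γ z = 2c√K_a, so z_c = 2c/(γ√K_a) = 2×113/(96.3×0.6745) = 3.479 ft.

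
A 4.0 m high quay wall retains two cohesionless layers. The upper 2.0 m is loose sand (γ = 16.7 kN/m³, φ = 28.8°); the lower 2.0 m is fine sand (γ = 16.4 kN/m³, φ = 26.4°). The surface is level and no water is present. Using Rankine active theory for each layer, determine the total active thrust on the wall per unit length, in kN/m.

K_a1 = tan²(45°−28.8°/2) = 0.3498; K_a2 = tan²(45°−26.4°/2) = 0.3844.
Layer 1: σ at base = K_a1 γ₁ h₁ = 11.68 kPa; P₁ = ½×11.68×2.0 = 11.68.
Layer 2: σ_v at top = γ₁h₁ = 33.40; σ_h top = K_a2×33.40 = 12.84; σ_h base = K_a2×(33.40+16.4×2.0) = 25.45.
P₂ = ½(12.84+25.45)×2.0 = 38.29. Total P_a = 11.68+38.29 = 49.97 kN/m.

50.0 kN/m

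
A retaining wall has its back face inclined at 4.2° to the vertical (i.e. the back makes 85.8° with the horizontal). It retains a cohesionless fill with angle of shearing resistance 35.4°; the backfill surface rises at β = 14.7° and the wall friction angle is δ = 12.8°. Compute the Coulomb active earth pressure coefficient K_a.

0.329

K_a = sin²(α+φ) / [sin²α · sin(α−δ) · (1 + √{sin(φ+δ)sin(φ−β) / (sin(α−δ)sin(α+β))})²].
With α = 85.8°, φ = 35.4°, δ = 12.8°, β = 14.7°: K_a = 0.3289.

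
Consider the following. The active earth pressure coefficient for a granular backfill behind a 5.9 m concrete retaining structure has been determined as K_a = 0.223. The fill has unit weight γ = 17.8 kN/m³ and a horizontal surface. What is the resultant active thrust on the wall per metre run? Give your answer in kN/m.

P = ½ K_a γ H² = 0.5 × 0.223 × 17.8 × 5.9² = 69.09 kN/m.

69.1 kN/m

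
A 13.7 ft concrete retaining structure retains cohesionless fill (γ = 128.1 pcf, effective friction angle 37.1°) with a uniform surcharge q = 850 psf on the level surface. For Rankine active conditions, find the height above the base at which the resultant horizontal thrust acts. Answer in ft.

K_a = 0.2475.
Triangular part P₁ = ½K_aγH² = 2975 at H/3 = 4.567 ft; rectangular part P₂ = K_a q H = 2882 at H/2 = 6.850 ft.
ȳ = (P₁·4.567 + P₂·6.850)/(P₁+P₂) = 5.690 ft.

5.69 ft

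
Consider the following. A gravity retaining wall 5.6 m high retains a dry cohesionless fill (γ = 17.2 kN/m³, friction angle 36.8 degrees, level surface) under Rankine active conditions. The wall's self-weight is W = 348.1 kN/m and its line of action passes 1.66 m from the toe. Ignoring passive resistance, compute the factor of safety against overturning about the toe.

K_a = tan²(45° − 36.8°/2) = 0.2508.
P_a = ½K_aγH² = 0.5×0.2508×17.2×5.6² = 67.63 kN/m, acting at H/3 = 1.867 m above the base.
Overturning moment M_o = P_a × H/3 = 67.63 × 1.867 = 126.2.
Resisting moment M_r = W × 1.66 = 348.1 × 1.66 = 577.8.
FS_overturning = M_r/M_o = 577.8/126.2 = 4.577.

4.58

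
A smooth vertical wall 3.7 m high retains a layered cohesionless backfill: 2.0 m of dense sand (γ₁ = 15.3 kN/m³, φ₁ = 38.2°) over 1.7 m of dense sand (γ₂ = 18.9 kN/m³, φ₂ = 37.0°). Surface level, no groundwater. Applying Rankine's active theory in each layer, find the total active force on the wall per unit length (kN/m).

K_a1 = tan²(45°−38.2°/2) = 0.2358; K_a2 = tan²(45°−37.0°/2) = 0.2486.
Layer 1: σ at base = K_a1 γ₁ h₁ = 7.215 kPa; P₁ = ½×7.215×2.0 = 7.215.
Layer 2: σ_v at top = γ₁h₁ = 30.60; σ_h top = K_a2×30.60 = 7.607; σ_h base = K_a2×(30.60+18.9×1.7) = 15.59.
P₂ = ½(7.607+15.59)×1.7 = 19.72. Total P_a = 7.215+19.72 = 26.94 kN/m.

26.9 kN/m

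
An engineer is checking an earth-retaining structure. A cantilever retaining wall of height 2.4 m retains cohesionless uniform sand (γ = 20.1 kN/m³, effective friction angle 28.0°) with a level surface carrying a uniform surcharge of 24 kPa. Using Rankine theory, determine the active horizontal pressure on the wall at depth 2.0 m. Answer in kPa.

23.2 kPa

K_a = (1 − sin φ)/(1 + sin φ) = 0.3610.
σ_v = γz + q = 20.1 × 2.0 + 24 = 64.20 kPa.
σ_h = K_a σ_v = 0.3610 × 64.20 = 23.18 kPa.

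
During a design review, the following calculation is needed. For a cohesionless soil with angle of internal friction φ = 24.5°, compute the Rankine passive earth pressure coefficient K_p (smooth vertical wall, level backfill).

2.42

K_p = (1 + sin φ)/(1 − sin φ) = tan²(45° + 24.5°/2) = 2.417.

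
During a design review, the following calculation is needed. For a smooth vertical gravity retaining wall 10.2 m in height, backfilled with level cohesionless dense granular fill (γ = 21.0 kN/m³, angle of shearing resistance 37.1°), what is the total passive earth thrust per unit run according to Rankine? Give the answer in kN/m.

4410 kN/m

K_p = tan²(45° + φ/2) = 4.040.
P_p = ½ K_p γ H² = 0.5 × 4.040 × 21.0 × 10.2² = 4414 kN/m.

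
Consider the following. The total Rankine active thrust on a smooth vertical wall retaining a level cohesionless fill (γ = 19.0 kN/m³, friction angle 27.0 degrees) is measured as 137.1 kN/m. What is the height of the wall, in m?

6.20 m

K_a = 0.3755. P_a = ½ K_a γ H² ⇒ H = √(2P_a/(K_a γ)).
H = √(2×137.1/(0.3755×19.0)) = 6.199 m.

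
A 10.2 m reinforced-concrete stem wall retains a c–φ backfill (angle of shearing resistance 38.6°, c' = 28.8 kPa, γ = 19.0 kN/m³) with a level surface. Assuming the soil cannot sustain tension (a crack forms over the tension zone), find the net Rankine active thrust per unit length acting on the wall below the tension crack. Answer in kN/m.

K_a = 0.2316; √K_a = 0.4813.
Tension-crack depth z_c = 2c/(γ√K_a) = 2×28.8/(19.0×0.4813) = 6.299 m.
σ_a at base = K_a γ H − 2c√K_a = 0.2316×19.0×10.2 − 2×28.8×0.4813 = 17.17 kPa.
P_a = ½ × 17.17 × (H − z_c) = 0.5×17.17×3.901 = 33.48 kN/m.

33.5 kN/m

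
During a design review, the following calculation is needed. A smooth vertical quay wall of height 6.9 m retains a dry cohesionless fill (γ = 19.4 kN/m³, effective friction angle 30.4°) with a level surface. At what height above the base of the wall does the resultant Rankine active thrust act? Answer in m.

K_a = 0.3280.
The pressure distribution is triangular, so the resultant acts at H/3 above the base = 6.9/3 = 2.300 m.

2.30 m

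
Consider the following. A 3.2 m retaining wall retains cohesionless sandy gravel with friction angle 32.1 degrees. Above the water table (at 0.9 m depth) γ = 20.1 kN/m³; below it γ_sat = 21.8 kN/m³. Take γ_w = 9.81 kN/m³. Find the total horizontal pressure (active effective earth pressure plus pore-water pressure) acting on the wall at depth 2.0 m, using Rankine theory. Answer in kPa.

20.4 kPa

K_a = (1 − sin φ)/(1 + sin φ) = 0.3060.
γ' = 21.8 − 9.81 = 11.99 kN/m³.
Effective vertical stress at 2.0 m: σ'_v = 20.1×0.9 + 11.99×1.10 = 31.28 kPa.
σ'_h = K_a σ'_v = 0.3060 × 31.28 = 9.571 kPa; u = γ_w × 1.10 = 10.79 kPa.
Total σ_h = 9.571 + 10.79 = 20.36 kPa.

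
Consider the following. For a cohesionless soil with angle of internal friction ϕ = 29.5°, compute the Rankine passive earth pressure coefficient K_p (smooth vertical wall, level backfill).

2.94

K_p = (1 + sin φ)/(1 − sin φ) = tan²(45° + 29.5°/2) = 2.940.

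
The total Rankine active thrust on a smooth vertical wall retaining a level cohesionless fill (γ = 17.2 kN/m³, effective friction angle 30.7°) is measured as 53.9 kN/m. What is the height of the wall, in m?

K_a = 0.3240. P_a = ½ K_a γ H² ⇒ H = √(2P_a/(K_a γ)).
H = √(2×53.9/(0.3240×17.2)) = 4.398 m.

4.40 m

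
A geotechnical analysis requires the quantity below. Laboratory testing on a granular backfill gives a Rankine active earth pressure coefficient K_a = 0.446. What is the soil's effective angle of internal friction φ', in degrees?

22.5°

K_a = tan²(45° − φ/2) ⇒ 45° − φ/2 = arctan(√0.446) = 33.74°.
φ = 2(45° − 33.74°) = 22.53°.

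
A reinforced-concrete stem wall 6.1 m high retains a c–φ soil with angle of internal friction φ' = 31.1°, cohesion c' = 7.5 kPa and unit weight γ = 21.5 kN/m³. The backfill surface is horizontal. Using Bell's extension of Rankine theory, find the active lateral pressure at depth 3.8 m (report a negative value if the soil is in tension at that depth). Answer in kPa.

K_a = (1 − sin φ)/(1 + sin φ) = 0.3188.
σ_a = K_a γ z − 2c√K_a = 0.3188×21.5×3.8 − 2×7.5×0.5646 = 17.58 kPa.

17.6 kPa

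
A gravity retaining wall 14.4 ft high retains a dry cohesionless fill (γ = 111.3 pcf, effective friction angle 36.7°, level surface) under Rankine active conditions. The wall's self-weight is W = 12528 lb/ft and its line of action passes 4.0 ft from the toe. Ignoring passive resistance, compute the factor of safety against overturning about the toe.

3.59

K_a = tan²(45° − 36.7°/2) = 0.2519.
P_a = ½K_aγH² = 0.5×0.2519×111.3×14.4² = 2906 lb/ft, acting at H/3 = 4.800 ft above the base.
Overturning moment M_o = P_a × H/3 = 2906 × 4.800 = 13950.
Resisting moment M_r = W × 4.0 = 12528 × 4.0 = 50110.
FS_overturning = M_r/M_o = 50110/13950 = 3.592.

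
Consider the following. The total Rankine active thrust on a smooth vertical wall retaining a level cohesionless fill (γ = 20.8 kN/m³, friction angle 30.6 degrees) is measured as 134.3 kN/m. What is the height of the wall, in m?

6.30 m

K_a = 0.3253. P_a = ½ K_a γ H² ⇒ H = √(2P_a/(K_a γ)).
H = √(2×134.3/(0.3253×20.8)) = 6.300 m.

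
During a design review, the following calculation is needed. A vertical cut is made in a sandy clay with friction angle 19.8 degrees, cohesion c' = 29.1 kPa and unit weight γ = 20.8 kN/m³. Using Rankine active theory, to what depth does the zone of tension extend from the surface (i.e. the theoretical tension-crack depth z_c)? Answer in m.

K_a = tan²(45° − 19.8°/2) = 0.4939; √K_a = 0.7028.
The active pressure is zero where K_a γ z = 2c√K_a, so z_c = 2c/(γ√K_a) = 2×29.1/(20.8×0.7028) = 3.981 m.

3.98 m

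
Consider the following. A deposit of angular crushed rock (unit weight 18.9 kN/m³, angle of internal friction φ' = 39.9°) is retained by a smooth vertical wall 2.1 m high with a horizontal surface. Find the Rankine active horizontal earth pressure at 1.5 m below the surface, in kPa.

K_a = (1 − sin φ)/(1 + sin φ) = 0.2184.
σ_h = K_a γ z = 0.2184 × 18.9 × 1.5 = 6.193 kPa.

6.19 kPa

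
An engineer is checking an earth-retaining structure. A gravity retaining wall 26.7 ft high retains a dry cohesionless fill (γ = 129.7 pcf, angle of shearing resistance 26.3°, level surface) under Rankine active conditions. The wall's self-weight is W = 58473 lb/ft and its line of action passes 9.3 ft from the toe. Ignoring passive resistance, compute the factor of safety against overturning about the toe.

3.42

K_a = tan²(45° − 26.3°/2) = 0.3859.
P_a = ½K_aγH² = 0.5×0.3859×129.7×26.7² = 17840 lb/ft, acting at H/3 = 8.900 ft above the base.
Overturning moment M_o = P_a × H/3 = 17840 × 8.900 = 158800.
Resisting moment M_r = W × 9.3 = 58473 × 9.3 = 543800.
FS_overturning = M_r/M_o = 543800/158800 = 3.425.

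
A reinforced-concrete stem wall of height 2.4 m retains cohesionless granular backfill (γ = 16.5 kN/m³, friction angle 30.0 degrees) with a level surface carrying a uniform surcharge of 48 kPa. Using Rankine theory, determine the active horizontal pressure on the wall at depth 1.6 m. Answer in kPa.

24.8 kPa

K_a = (1 − sin φ)/(1 + sin φ) = 0.3333.
σ_v = γz + q = 16.5 × 1.6 + 48 = 74.40 kPa.
σ_h = K_a σ_v = 0.3333 × 74.40 = 24.80 kPa.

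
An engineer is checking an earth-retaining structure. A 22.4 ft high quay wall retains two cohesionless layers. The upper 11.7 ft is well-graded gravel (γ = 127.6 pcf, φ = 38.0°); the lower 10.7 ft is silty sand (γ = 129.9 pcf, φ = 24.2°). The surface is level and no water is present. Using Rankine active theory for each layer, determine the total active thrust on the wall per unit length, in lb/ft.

K_a1 = tan²(45°−38.0°/2) = 0.2379; K_a2 = tan²(45°−24.2°/2) = 0.4185.
Layer 1: σ at base = K_a1 γ₁ h₁ = 355.1 psf; P₁ = ½×355.1×11.7 = 2078.
Layer 2: σ_v at top = γ₁h₁ = 1493; σ_h top = K_a2×1493 = 624.8; σ_h base = K_a2×(1493+129.9×10.7) = 1207.
P₂ = ½(624.8+1207)×10.7 = 9798. Total P_a = 2078+9798 = 11880 lb/ft.

11900 lb/ft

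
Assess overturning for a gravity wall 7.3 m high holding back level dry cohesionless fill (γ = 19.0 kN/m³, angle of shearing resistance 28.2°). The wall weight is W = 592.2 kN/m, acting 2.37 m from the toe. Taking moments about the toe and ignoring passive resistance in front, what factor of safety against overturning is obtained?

K_a = tan²(45° − 28.2°/2) = 0.3582.
P_a = ½K_aγH² = 0.5×0.3582×19.0×7.3² = 181.3 kN/m, acting at H/3 = 2.433 m above the base.
Overturning moment M_o = P_a × H/3 = 181.3 × 2.433 = 441.2.
Resisting moment M_r = W × 2.37 = 592.2 × 2.37 = 1404.
FS_overturning = M_r/M_o = 1404/441.2 = 3.181.

3.18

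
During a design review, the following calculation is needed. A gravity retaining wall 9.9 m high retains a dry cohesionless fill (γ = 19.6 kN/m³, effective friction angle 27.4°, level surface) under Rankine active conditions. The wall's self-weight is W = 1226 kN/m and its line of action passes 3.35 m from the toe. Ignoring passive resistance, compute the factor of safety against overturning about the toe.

K_a = tan²(45° − 27.4°/2) = 0.3697.
P_a = ½K_aγH² = 0.5×0.3697×19.6×9.9² = 355.1 kN/m, acting at H/3 = 3.300 m above the base.
Overturning moment M_o = P_a × H/3 = 355.1 × 3.300 = 1172.
Resisting moment M_r = W × 3.35 = 1226 × 3.35 = 4107.
FS_overturning = M_r/M_o = 4107/1172 = 3.505.

3.51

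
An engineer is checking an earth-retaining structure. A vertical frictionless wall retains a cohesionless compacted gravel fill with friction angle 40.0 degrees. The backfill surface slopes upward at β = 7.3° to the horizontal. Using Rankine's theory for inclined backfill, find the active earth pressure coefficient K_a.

0.221

K_a = cos β · (cos β − √(cos²β − cos²φ)) / (cos β + √(cos²β − cos²φ)).
cos β = 0.9919, cos φ = 0.7660, √(cos²β − cos²φ) = 0.6301.
K_a = 0.9919 × (0.9919 − 0.6301)/(0.9919 + 0.6301) = 0.2212.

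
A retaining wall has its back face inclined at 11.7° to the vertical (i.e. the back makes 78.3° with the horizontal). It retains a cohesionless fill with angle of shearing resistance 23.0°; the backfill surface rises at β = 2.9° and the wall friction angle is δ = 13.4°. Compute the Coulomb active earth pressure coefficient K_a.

K_a = sin²(α+φ) / [sin²α · sin(α−δ) · (1 + √{sin(φ+δ)sin(φ−β) / (sin(α−δ)sin(α+β))})²].
With α = 78.3°, φ = 23.0°, δ = 13.4°, β = 2.9°: K_a = 0.5074.

0.507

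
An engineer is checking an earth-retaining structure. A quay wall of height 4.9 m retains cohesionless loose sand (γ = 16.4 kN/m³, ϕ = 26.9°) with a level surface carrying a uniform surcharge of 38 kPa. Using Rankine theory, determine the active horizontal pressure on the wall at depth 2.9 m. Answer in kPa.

32.3 kPa

K_a = (1 − sin φ)/(1 + sin φ) = 0.3770.
σ_v = γz + q = 16.4 × 2.9 + 38 = 85.56 kPa.
σ_h = K_a σ_v = 0.3770 × 85.56 = 32.26 kPa.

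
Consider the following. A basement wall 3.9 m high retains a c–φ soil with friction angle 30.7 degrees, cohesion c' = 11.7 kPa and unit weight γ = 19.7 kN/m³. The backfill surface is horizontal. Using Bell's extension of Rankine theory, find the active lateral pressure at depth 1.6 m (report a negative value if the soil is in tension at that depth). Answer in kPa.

-3.11 kPa

K_a = (1 − sin φ)/(1 + sin φ) = 0.3240.
σ_a = K_a γ z − 2c√K_a = 0.3240×19.7×1.6 − 2×11.7×0.5692 = -3.107 kPa.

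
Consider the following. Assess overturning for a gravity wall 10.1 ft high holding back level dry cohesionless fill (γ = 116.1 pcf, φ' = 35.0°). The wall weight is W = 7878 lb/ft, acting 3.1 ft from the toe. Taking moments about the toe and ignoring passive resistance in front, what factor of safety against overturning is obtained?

K_a = tan²(45° − 35.0°/2) = 0.2710.
P_a = ½K_aγH² = 0.5×0.2710×116.1×10.1² = 1605 lb/ft, acting at H/3 = 3.367 ft above the base.
Overturning moment M_o = P_a × H/3 = 1605 × 3.367 = 5403.
Resisting moment M_r = W × 3.1 = 7878 × 3.1 = 24420.
FS_overturning = M_r/M_o = 24420/5403 = 4.520.

4.52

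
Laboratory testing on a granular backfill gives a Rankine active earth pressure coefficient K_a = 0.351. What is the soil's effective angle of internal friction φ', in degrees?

K_a = tan²(45° − φ/2) ⇒ 45° − φ/2 = arctan(√0.351) = 30.64°.
φ = 2(45° − 30.64°) = 28.71°.

28.7°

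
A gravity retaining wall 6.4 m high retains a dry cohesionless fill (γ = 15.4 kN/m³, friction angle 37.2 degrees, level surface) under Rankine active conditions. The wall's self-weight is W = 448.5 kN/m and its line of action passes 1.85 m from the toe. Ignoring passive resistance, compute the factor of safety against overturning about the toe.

K_a = tan²(45° − 37.2°/2) = 0.2464.
P_a = ½K_aγH² = 0.5×0.2464×15.4×6.4² = 77.72 kN/m, acting at H/3 = 2.133 m above the base.
Overturning moment M_o = P_a × H/3 = 77.72 × 2.133 = 165.8.
Resisting moment M_r = W × 1.85 = 448.5 × 1.85 = 829.7.
FS_overturning = M_r/M_o = 829.7/165.8 = 5.004.

5.00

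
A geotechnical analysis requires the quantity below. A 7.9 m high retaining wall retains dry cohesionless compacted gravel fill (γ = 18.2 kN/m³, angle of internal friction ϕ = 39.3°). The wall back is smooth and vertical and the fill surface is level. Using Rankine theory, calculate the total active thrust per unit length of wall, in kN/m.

K_a = tan²(45° − φ/2) = 0.2245.
P_a = ½ K_a γ H² = 0.5 × 0.2245 × 18.2 × 7.9² = 127.5 kN/m.

127 kN/m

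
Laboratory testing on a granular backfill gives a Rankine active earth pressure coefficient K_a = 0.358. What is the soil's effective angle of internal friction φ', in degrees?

K_a = tan²(45° − φ/2) ⇒ 45° − φ/2 = arctan(√0.358) = 30.89°.
φ = 2(45° − 30.89°) = 28.21°.

28.2°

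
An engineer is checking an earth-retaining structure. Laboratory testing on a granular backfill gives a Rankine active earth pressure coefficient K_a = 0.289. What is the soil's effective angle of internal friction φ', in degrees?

K_a = tan²(45° − φ/2) ⇒ 45° − φ/2 = arctan(√0.289) = 28.26°.
φ = 2(45° − 28.26°) = 33.48°.

33.5°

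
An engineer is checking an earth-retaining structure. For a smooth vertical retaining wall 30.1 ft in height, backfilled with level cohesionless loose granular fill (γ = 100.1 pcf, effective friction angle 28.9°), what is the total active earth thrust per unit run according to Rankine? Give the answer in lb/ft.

K_a = tan²(45° − φ/2) = 0.3484.
P_a = ½ K_a γ H² = 0.5 × 0.3484 × 100.1 × 30.1² = 15800 lb/ft.

15800 lb/ft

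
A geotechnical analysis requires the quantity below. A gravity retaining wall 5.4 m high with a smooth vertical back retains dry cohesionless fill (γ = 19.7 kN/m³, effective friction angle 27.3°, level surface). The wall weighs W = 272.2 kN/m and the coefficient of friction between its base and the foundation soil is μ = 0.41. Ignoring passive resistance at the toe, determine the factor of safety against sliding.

K_a = tan²(45° − 27.3°/2) = 0.3711.
P_a = ½K_aγH² = 0.5×0.3711×19.7×5.4² = 106.6 kN/m, acting at H/3 = 1.800 m above the base.
FS_sliding = μW / P_a = 0.41×272.2 / 106.6 = 1.047.

1.05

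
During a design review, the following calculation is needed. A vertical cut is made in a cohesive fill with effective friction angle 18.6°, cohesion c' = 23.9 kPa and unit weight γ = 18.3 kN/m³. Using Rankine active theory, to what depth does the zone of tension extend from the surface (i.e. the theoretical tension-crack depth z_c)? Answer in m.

3.64 m

K_a = tan²(45° − 18.6°/2) = 0.5163; √K_a = 0.7186.
The active pressure is zero where K_a γ z = 2c√K_a, so z_c = 2c/(γ√K_a) = 2×23.9/(18.3×0.7186) = 3.635 m.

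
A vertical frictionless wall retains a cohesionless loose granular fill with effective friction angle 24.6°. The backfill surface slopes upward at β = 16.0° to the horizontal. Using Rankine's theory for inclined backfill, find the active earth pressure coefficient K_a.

0.490

K_a = cos β · (cos β − √(cos²β − cos²φ)) / (cos β + √(cos²β − cos²φ)).
cos β = 0.9613, cos φ = 0.9092, √(cos²β − cos²φ) = 0.3120.
K_a = 0.9613 × (0.9613 − 0.3120)/(0.9613 + 0.3120) = 0.4902.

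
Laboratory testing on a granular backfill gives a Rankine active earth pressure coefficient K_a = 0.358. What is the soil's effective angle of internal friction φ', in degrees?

28.2°

K_a = tan²(45° − φ/2) ⇒ 45° − φ/2 = arctan(√0.358) = 30.89°.
φ = 2(45° − 30.89°) = 28.21°.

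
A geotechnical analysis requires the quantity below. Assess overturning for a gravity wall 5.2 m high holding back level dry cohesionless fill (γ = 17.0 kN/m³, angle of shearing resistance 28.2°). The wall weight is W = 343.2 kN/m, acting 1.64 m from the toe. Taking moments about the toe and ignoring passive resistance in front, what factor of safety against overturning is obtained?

3.94

K_a = tan²(45° − 28.2°/2) = 0.3582.
P_a = ½K_aγH² = 0.5×0.3582×17.0×5.2² = 82.33 kN/m, acting at H/3 = 1.733 m above the base.
Overturning moment M_o = P_a × H/3 = 82.33 × 1.733 = 142.7.
Resisting moment M_r = W × 1.64 = 343.2 × 1.64 = 562.8.
FS_overturning = M_r/M_o = 562.8/142.7 = 3.944.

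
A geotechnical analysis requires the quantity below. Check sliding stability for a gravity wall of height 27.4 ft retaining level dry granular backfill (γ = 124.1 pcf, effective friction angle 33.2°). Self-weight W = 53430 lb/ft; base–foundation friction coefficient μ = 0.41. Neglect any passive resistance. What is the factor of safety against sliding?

1.61

K_a = tan²(45° − 33.2°/2) = 0.2924.
P_a = ½K_aγH² = 0.5×0.2924×124.1×27.4² = 13620 lb/ft, acting at H/3 = 9.133 ft above the base.
FS_sliding = μW / P_a = 0.41×53430 / 13620 = 1.608.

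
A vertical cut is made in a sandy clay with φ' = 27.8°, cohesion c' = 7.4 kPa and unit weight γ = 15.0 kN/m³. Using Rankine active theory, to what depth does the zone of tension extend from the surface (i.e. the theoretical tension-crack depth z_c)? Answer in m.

1.64 m

K_a = tan²(45° − 27.8°/2) = 0.3639; √K_a = 0.6032.
The active pressure is zero where K_a γ z = 2c√K_a, so z_c = 2c/(γ√K_a) = 2×7.4/(15.0×0.6032) = 1.636 m.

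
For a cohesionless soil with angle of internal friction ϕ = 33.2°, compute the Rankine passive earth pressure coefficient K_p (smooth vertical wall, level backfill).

K_p = (1 + sin φ)/(1 − sin φ) = tan²(45° + 33.2°/2) = 3.421.

3.42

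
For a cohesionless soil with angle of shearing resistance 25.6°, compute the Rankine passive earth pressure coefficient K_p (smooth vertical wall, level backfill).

K_p = (1 + sin φ)/(1 − sin φ) = tan²(45° + 25.6°/2) = 2.522.

2.52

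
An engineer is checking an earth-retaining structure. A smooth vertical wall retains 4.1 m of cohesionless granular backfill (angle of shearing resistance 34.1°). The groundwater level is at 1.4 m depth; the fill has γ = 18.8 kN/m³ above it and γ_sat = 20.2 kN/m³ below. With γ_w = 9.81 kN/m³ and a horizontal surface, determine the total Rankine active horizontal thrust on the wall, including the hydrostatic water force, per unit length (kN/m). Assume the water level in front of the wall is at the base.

K_a = tan²(45° − φ/2) = 0.2815.
γ' = 20.2 − 9.81 = 10.39 kN/m³. Depth below WT = 2.7 m.
σ'_h at WT = K_a γ d_w = 7.410 kPa; at base = 7.410 + K_a γ' × 2.7 = 15.31 kPa.
P₁ (0–1.4 m) = ½×7.410×1.4 = 5.187. P₂ (1.4–4.1 m) = ½(7.410+15.31)×2.7 = 30.67.
P_w = ½ γ_w h₂² = 0.5×9.81×2.7² = 35.76. Total = 5.187+30.67+35.76 = 71.61 kN/m.

71.6 kN/m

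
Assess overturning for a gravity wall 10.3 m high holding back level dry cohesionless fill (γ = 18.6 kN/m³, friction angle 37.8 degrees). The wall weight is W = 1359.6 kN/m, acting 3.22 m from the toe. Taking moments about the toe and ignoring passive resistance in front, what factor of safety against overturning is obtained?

5.39

K_a = tan²(45° − 37.8°/2) = 0.2400.
P_a = ½K_aγH² = 0.5×0.2400×18.6×10.3² = 236.8 kN/m, acting at H/3 = 3.433 m above the base.
Overturning moment M_o = P_a × H/3 = 236.8 × 3.433 = 813.0.
Resisting moment M_r = W × 3.22 = 1359.6 × 3.22 = 4378.
FS_overturning = M_r/M_o = 4378/813.0 = 5.385.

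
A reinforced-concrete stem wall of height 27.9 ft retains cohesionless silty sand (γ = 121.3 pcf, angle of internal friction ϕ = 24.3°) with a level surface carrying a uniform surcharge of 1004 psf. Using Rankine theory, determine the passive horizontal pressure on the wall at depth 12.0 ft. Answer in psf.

K_p = (1 + sin φ)/(1 − sin φ) = 2.399.
σ_v = γz + q = 121.3 × 12.0 + 1004 = 2460 psf.
σ_h = K_p σ_v = 2.399 × 2460 = 5899 psf.

5900 psf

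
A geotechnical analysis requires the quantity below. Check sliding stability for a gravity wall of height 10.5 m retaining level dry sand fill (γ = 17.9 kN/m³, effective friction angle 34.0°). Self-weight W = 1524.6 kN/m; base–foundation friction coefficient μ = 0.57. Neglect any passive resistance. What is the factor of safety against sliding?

3.12

K_a = tan²(45° − 34.0°/2) = 0.2827.
P_a = ½K_aγH² = 0.5×0.2827×17.9×10.5² = 279.0 kN/m, acting at H/3 = 3.500 m above the base.
FS_sliding = μW / P_a = 0.57×1524.6 / 279.0 = 3.115.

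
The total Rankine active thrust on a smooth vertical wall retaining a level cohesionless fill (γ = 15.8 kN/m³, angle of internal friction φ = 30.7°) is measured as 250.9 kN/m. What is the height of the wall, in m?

9.90 m

K_a = 0.3240. P_a = ½ K_a γ H² ⇒ H = √(2P_a/(K_a γ)).
H = √(2×250.9/(0.3240×15.8)) = 9.900 m.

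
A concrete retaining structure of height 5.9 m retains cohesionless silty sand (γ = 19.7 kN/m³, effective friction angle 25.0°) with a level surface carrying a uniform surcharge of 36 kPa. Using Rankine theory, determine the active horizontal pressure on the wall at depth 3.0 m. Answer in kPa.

38.6 kPa

K_a = (1 − sin φ)/(1 + sin φ) = 0.4059.
σ_v = γz + q = 19.7 × 3.0 + 36 = 95.10 kPa.
σ_h = K_a σ_v = 0.4059 × 95.10 = 38.60 kPa.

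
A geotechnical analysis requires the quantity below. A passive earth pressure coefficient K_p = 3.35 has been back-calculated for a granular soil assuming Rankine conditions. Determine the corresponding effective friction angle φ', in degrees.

32.7°

K_p = (1+sin φ)/(1−sin φ) ⇒ sin φ = (K_p − 1)/(K_p + 1) = 0.5402.
φ = arcsin(0.5402) = 32.70°.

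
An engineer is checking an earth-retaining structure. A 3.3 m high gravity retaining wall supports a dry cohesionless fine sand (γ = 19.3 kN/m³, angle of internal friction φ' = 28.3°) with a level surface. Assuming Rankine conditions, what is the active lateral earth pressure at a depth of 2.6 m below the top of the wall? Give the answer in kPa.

K_a = (1 − sin φ)/(1 + sin φ) = 0.3568.
σ_h = K_a γ z = 0.3568 × 19.3 × 2.6 = 17.90 kPa.

17.9 kPa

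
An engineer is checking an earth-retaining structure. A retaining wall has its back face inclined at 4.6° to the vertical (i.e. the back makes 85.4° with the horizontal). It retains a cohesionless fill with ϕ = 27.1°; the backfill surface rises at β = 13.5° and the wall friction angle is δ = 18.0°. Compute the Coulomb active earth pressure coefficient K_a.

K_a = sin²(α+φ) / [sin²α · sin(α−δ) · (1 + √{sin(φ+δ)sin(φ−β) / (sin(α−δ)sin(α+β))})²].
With α = 85.4°, φ = 27.1°, δ = 18.0°, β = 13.5°: K_a = 0.4568.

0.457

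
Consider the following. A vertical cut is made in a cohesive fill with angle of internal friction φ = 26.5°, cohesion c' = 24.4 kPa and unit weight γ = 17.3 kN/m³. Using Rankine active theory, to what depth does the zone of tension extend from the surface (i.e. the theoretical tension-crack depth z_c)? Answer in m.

4.56 m

K_a = tan²(45° − 26.5°/2) = 0.3829; √K_a = 0.6188.
The active pressure is zero where K_a γ z = 2c√K_a, so z_c = 2c/(γ√K_a) = 2×24.4/(17.3×0.6188) = 4.558 m.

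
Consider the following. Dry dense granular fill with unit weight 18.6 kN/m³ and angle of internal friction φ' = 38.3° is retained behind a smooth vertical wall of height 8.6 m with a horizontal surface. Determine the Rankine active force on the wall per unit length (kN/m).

K_a = tan²(45° − φ/2) = 0.2347.
P_a = ½ K_a γ H² = 0.5 × 0.2347 × 18.6 × 8.6² = 161.5 kN/m.

161 kN/m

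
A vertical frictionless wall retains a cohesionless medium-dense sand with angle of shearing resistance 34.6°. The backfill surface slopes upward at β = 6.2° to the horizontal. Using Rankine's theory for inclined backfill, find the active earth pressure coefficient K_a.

K_a = cos β · (cos β − √(cos²β − cos²φ)) / (cos β + √(cos²β − cos²φ)).
cos β = 0.9942, cos φ = 0.8231, √(cos²β − cos²φ) = 0.5575.
K_a = 0.9942 × (0.9942 − 0.5575)/(0.9942 + 0.5575) = 0.2798.

0.280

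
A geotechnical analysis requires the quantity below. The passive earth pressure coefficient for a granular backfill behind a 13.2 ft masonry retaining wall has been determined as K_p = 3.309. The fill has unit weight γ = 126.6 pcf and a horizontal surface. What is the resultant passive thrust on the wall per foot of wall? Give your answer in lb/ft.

P = ½ K_p γ H² = 0.5 × 3.309 × 126.6 × 13.2² = 36500 lb/ft.

36500 lb/ft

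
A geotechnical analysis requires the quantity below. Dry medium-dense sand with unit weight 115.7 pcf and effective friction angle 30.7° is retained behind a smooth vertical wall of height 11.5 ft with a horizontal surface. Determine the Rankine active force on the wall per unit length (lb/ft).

K_a = tan²(45° − φ/2) = 0.3240.
P_a = ½ K_a γ H² = 0.5 × 0.3240 × 115.7 × 11.5² = 2479 lb/ft.

2480 lb/ft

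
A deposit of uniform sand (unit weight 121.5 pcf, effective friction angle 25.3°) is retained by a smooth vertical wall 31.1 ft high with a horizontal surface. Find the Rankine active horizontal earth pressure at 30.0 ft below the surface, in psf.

K_a = (1 − sin φ)/(1 + sin φ) = 0.4012.
σ_h = K_a γ z = 0.4012 × 121.5 × 30.0 = 1462 psf.

1460 psf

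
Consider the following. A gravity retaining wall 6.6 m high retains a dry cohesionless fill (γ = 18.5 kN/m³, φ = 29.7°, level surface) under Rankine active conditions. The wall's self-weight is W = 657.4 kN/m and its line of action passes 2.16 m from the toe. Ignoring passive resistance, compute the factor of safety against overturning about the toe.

K_a = tan²(45° − 29.7°/2) = 0.3374.
P_a = ½K_aγH² = 0.5×0.3374×18.5×6.6² = 135.9 kN/m, acting at H/3 = 2.200 m above the base.
Overturning moment M_o = P_a × H/3 = 135.9 × 2.200 = 299.1.
Resisting moment M_r = W × 2.16 = 657.4 × 2.16 = 1420.
FS_overturning = M_r/M_o = 1420/299.1 = 4.748.

4.75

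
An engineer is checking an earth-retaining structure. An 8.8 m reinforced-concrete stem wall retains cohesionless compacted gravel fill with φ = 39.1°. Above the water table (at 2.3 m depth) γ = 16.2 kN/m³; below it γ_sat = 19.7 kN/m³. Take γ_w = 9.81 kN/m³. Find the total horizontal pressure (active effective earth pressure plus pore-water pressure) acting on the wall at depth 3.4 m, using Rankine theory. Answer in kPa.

21.7 kPa

K_a = (1 − sin φ)/(1 + sin φ) = 0.2265.
γ' = 19.7 − 9.81 = 9.890 kN/m³.
Effective vertical stress at 3.4 m: σ'_v = 16.2×2.3 + 9.890×1.10 = 48.14 kPa.
σ'_h = K_a σ'_v = 0.2265 × 48.14 = 10.90 kPa; u = γ_w × 1.10 = 10.79 kPa.
Total σ_h = 10.90 + 10.79 = 21.69 kPa.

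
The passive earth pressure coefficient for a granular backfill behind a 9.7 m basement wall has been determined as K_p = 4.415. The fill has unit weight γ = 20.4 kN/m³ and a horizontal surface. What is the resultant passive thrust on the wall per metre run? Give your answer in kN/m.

P = ½ K_p γ H² = 0.5 × 4.415 × 20.4 × 9.7² = 4237 kN/m.

4240 kN/m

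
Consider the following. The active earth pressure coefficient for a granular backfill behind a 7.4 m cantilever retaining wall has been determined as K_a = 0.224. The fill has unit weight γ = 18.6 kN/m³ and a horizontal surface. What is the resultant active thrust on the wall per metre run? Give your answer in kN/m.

P = ½ K_a γ H² = 0.5 × 0.224 × 18.6 × 7.4² = 114.1 kN/m.

114 kN/m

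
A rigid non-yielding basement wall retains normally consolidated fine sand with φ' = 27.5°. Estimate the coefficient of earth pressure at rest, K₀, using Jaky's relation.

K₀ = 1 − sin φ' = 1 − sin 27.5° = 0.5383.

0.538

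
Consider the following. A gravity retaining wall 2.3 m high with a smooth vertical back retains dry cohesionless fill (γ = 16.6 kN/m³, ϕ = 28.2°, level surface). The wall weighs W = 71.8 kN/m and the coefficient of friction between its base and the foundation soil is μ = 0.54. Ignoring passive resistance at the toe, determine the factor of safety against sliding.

2.47

K_a = tan²(45° − 28.2°/2) = 0.3582.
P_a = ½K_aγH² = 0.5×0.3582×16.6×2.3² = 15.73 kN/m, acting at H/3 = 0.7667 m above the base.
FS_sliding = μW / P_a = 0.54×71.8 / 15.73 = 2.465.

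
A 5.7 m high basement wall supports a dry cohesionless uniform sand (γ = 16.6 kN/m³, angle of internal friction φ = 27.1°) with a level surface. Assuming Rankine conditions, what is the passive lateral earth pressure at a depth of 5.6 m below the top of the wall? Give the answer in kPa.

249 kPa

K_p = (1 + sin φ)/(1 − sin φ) = 2.673.
σ_h = K_p γ z = 2.673 × 16.6 × 5.6 = 248.5 kPa.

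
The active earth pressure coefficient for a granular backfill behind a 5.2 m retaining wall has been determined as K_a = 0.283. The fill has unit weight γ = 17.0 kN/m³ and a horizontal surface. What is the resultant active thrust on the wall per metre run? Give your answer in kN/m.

P = ½ K_a γ H² = 0.5 × 0.283 × 17.0 × 5.2² = 65.04 kN/m.

65.0 kN/m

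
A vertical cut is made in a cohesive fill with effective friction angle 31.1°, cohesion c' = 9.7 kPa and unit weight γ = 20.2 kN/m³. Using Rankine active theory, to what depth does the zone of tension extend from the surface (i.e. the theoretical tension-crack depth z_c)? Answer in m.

1.70 m

K_a = tan²(45° − 31.1°/2) = 0.3188; √K_a = 0.5646.
The active pressure is zero where K_a γ z = 2c√K_a, so z_c = 2c/(γ√K_a) = 2×9.7/(20.2×0.5646) = 1.701 m.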